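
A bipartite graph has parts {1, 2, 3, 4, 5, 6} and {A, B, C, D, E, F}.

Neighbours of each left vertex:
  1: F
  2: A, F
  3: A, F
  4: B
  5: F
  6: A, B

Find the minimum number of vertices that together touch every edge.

{A, B, F} is a vertex cover of size 3: every edge has an endpoint in this set.
No smaller cover exists because 1–F, 2–A, 4–B is a matching of size 3, and a cover must include an endpoint of each of these disjoint edges (König's theorem).

3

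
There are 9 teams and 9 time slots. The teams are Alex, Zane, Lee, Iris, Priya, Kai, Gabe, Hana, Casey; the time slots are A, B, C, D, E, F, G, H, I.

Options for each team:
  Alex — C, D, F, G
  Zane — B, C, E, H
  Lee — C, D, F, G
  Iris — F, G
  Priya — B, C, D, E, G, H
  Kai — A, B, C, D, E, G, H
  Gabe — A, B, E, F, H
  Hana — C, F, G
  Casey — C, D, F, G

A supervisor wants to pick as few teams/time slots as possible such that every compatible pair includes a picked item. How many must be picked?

8

{Zane, Priya, Kai, Gabe, C, D, F, G} is a vertex cover of size 8: every edge has an endpoint in this set.
No smaller cover exists because Alex–D, Zane–B, Lee–C, Iris–G, Priya–H, Kai–A, Gabe–E, Hana–F is a matching of size 8, and a cover must include an endpoint of each of these disjoint edges (König's theorem).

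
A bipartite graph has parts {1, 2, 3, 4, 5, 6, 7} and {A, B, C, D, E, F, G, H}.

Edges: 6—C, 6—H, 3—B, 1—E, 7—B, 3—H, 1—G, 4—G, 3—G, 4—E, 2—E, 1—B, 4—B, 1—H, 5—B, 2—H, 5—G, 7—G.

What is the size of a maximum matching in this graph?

One maximum matching: 1→E, 2→H, 3→G, 4→B, 6→C.
The set {1, 2, 3, 4, 5, 7} has only 4 neighbours ({B, E, G, H}), so by Hall's theorem at most 5 of the 7 left vertices can be matched.

5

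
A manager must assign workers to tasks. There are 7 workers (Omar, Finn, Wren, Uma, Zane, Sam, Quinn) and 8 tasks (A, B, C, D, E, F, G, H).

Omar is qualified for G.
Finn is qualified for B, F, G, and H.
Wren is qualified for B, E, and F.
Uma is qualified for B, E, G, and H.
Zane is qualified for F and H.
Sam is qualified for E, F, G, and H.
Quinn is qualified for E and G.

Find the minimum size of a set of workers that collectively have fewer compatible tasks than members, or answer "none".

Take S = {Omar, Finn, Wren, Uma, Zane, Sam}. Its neighbourhood is {B, E, F, G, H}, so |N(S)| = 5 < |S| = 6.
Every subset of size less than 6 has at least as many neighbours as members, so 6 is the minimum.

6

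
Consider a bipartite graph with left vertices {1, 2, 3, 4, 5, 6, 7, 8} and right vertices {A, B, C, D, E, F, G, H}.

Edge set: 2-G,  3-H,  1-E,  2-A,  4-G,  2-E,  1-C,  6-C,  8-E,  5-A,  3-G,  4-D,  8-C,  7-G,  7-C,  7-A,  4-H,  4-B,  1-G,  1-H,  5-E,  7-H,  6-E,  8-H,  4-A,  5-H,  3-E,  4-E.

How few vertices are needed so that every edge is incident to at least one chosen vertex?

6

The 6 edges 1–C, 2–A, 3–G, 4–B, 5–H, 6–E form a matching, so any vertex cover needs at least 6 vertices (one per matched edge).
Conversely {4, A, C, E, G, H} meets every edge and has exactly 6 vertices, so 6 is optimal.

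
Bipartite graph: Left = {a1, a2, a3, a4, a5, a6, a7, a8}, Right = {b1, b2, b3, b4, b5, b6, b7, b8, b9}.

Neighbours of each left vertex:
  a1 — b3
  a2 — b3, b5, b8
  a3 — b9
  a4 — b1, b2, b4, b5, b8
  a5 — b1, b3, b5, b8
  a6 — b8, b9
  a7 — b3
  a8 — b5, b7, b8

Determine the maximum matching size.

One maximum matching: a1→b3, a2→b5, a3→b9, a4→b4, a5→b1, a6→b8, a8→b7.
The set {a1, a7} has only 1 neighbour ({b3}), so by Hall's theorem at most 7 of the 8 left vertices can be matched.

7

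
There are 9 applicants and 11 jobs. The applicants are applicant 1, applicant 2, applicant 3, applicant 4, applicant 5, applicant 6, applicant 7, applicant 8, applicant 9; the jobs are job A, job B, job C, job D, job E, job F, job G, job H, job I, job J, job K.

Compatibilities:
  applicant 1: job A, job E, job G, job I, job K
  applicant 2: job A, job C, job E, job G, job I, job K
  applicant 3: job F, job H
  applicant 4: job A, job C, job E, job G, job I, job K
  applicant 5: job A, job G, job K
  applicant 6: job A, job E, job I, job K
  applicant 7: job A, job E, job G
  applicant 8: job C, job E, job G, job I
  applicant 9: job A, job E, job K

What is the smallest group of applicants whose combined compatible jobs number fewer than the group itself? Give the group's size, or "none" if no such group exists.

Take S = {applicant 1, applicant 2, applicant 4, applicant 5, applicant 6, applicant 7, applicant 8}. Its neighbourhood is {job A, job C, job E, job G, job I, job K}, so |N(S)| = 6 < |S| = 7.
Every subset of size less than 7 has at least as many neighbours as members, so 7 is the minimum.

7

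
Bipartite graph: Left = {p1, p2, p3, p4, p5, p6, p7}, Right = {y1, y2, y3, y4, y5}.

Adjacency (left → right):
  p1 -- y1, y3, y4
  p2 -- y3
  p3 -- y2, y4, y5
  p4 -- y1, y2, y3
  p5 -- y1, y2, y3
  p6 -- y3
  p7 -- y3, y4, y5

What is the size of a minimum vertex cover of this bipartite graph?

5

The 5 edges p1–y4, p2–y3, p3–y5, p4–y2, p5–y1 form a matching, so any vertex cover needs at least 5 vertices (one per matched edge).
Conversely {y1, y2, y3, y4, y5} meets every edge and has exactly 5 vertices, so 5 is optimal.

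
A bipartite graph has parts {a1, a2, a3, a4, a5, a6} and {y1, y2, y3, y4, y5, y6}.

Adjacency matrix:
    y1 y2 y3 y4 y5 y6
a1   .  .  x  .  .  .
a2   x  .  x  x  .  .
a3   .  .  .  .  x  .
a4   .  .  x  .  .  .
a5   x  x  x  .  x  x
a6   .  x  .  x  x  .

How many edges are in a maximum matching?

A valid assignment of size 5: a1→y3, a2→y1, a3→y5, a5→y6, a6→y2.
The set {a1, a4} has only 1 neighbour ({y3}), so by Hall's theorem at most 5 of the 6 left vertices can be matched.

5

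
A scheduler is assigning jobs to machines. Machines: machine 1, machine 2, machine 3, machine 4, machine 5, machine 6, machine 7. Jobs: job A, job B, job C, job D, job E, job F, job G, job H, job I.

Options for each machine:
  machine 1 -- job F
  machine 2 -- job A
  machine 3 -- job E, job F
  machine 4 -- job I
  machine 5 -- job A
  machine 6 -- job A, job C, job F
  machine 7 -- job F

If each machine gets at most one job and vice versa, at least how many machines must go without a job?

A valid assignment of size 5: machine 1→job F, machine 2→job A, machine 3→job E, machine 4→job I, machine 6→job C.
The set {machine 1, machine 2, machine 5, machine 7} has only 2 neighbours ({job A, job F}), so by Hall's theorem at most 5 of the 7 machines can be matched.
That matches 5 of the 7, leaving 2 unmatched; no matching can do better.

2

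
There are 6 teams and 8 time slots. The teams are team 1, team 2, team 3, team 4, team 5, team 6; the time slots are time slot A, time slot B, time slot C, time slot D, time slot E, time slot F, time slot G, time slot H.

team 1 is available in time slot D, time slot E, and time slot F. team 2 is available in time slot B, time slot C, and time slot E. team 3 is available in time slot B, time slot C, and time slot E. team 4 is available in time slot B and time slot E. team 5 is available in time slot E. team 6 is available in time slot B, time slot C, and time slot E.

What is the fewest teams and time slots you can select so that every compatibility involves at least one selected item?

{team 1, time slot B, time slot C, time slot E} is a vertex cover of size 4: every edge has an endpoint in this set.
No smaller cover exists because team 1–time slot F, team 2–time slot E, team 3–time slot C, team 4–time slot B is a matching of size 4, and a cover must include an endpoint of each of these disjoint edges (König's theorem).

4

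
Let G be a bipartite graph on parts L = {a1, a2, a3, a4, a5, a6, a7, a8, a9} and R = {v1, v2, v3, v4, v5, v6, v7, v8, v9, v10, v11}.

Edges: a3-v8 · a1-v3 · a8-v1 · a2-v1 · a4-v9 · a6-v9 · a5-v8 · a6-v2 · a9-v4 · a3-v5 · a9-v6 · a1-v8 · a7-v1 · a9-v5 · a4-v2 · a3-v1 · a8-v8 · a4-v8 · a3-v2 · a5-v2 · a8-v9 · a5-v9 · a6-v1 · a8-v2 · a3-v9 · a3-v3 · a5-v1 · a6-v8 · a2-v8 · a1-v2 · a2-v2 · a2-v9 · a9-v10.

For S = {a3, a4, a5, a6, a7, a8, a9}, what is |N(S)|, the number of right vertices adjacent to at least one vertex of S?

The union of neighbours of {a3, a4, a5, a6, a7, a8, a9} is {v1, v2, v3, v4, v5, v6, v8, v9, v10}, which has 9 elements.
Since |N(S)| = 9 ≥ |S| = 7, Hall's condition holds for this subset.

9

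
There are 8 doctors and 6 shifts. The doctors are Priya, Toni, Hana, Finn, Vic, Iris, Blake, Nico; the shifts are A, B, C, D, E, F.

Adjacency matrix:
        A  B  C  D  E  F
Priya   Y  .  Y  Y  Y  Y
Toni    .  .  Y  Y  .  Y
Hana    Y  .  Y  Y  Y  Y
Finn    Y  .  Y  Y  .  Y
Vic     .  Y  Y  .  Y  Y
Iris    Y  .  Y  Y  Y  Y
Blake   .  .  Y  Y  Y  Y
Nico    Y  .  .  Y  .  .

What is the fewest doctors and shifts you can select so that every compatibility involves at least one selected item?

6

A maximum matching has 6 edges (e.g. Priya–F, Toni–D, Hana–E, Finn–C, Vic–B, Iris–A).
By König's theorem the minimum vertex cover has the same size. One such cover is {Vic, A, C, D, E, F}.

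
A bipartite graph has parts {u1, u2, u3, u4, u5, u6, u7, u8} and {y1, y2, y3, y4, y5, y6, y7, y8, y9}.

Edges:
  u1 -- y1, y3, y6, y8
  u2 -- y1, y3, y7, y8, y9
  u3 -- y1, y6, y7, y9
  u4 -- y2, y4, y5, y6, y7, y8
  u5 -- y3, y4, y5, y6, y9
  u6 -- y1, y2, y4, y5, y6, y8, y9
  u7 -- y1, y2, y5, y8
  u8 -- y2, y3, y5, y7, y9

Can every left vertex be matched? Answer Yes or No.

One maximum matching: u1–y1, u2–y8, u3–y9, u4–y6, u5–y3, u6–y4, u7–y2, u8–y7.
All 8 left vertices are covered.

Yes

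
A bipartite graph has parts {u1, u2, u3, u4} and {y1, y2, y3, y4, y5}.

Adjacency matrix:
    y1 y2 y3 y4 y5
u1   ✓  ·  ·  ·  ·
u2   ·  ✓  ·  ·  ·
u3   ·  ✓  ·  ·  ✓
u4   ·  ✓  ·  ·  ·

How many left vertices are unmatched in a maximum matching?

1

A valid assignment of size 3: u1→y1, u2→y2, u3→y5.
The set {u2, u4} has only 1 neighbour ({y2}), so by Hall's theorem at most 3 of the 4 left vertices can be matched.
That matches 3 of the 4, leaving 1 unmatched; no matching can do better.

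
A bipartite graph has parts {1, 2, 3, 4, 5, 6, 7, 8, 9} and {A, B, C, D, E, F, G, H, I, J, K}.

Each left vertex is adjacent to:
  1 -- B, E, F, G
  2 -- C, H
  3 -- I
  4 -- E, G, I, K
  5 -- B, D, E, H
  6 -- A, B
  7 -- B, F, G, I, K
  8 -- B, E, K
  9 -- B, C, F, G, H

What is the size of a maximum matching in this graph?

9

For example, pair 1-F, 2-C, 3-I, 4-E, 5-D, 6-A, 7-K, 8-B, 9-G.
All 9 left vertices are matched, so no larger matching exists.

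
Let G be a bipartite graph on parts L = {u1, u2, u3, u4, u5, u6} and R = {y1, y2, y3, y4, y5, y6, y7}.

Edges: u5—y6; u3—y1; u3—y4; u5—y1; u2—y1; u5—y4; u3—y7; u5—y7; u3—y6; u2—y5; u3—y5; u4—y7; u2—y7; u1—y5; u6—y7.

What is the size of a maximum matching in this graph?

For example, pair u1→y5, u2→y1, u3→y6, u4→y7, u5→y4.
The set {u4, u6} has only 1 neighbour ({y7}), so by Hall's theorem at most 5 of the 6 left vertices can be matched.

5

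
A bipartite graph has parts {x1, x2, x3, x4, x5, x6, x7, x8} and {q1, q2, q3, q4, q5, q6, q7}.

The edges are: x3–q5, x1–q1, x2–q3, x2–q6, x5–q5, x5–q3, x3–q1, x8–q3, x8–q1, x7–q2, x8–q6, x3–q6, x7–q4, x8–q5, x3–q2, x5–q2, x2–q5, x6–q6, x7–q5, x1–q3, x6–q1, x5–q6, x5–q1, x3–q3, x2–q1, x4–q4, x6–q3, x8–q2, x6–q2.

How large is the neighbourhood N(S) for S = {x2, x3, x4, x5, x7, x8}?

6

The union of neighbours of {x2, x3, x4, x5, x7, x8} is {q1, q2, q3, q4, q5, q6}, which has 6 elements.
Since |N(S)| = 6 ≥ |S| = 6, Hall's condition holds for this subset.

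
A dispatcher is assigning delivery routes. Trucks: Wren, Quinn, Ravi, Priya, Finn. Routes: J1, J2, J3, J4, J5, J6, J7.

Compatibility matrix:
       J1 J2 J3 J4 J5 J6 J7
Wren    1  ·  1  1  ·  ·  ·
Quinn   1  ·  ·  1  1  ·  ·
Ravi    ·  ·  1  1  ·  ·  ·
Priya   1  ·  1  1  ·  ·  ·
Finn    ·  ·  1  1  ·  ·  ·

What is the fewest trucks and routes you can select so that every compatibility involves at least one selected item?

The 4 edges Wren–J1, Quinn–J5, Ravi–J4, Priya–J3 form a matching, so any vertex cover needs at least 4 vertices (one per matched edge).
Conversely {Quinn, J1, J3, J4} meets every edge and has exactly 4 vertices, so 4 is optimal.

4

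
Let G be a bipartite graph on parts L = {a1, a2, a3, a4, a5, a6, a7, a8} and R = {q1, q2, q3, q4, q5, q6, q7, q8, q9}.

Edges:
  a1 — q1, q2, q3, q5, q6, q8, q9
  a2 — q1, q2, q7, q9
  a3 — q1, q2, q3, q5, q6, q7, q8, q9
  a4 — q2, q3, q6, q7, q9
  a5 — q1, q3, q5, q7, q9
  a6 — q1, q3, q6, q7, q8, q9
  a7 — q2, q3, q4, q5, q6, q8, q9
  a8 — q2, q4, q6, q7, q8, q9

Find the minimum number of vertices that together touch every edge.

8

{a1, a2, a3, a4, a5, a6, a7, a8} is a vertex cover of size 8: every edge has an endpoint in this set.
No smaller cover exists because a1–q8, a2–q2, a3–q1, a4–q3, a5–q5, a6–q7, a7–q6, a8–q9 is a matching of size 8, and a cover must include an endpoint of each of these disjoint edges (König's theorem).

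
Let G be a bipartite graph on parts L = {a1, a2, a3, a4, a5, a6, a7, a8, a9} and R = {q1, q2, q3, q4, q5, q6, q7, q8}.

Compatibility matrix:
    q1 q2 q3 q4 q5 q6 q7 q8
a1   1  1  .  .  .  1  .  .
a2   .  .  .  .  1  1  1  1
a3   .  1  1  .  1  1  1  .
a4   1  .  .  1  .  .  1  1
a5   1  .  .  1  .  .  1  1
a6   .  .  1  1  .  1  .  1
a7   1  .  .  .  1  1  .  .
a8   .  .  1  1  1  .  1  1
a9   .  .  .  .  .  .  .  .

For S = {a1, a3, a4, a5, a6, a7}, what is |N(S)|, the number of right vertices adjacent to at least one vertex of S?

8

The union of neighbours of {a1, a3, a4, a5, a6, a7} is {q1, q2, q3, q4, q5, q6, q7, q8}, which has 8 elements.
Since |N(S)| = 8 ≥ |S| = 6, Hall's condition holds for this subset.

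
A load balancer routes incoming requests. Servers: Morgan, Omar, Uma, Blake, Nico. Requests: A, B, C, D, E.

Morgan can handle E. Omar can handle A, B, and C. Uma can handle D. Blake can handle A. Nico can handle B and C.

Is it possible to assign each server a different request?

For example, pair Morgan→E, Omar→C, Uma→D, Blake→A, Nico→B.
Every server is matched, so this is a perfect matching.

Yes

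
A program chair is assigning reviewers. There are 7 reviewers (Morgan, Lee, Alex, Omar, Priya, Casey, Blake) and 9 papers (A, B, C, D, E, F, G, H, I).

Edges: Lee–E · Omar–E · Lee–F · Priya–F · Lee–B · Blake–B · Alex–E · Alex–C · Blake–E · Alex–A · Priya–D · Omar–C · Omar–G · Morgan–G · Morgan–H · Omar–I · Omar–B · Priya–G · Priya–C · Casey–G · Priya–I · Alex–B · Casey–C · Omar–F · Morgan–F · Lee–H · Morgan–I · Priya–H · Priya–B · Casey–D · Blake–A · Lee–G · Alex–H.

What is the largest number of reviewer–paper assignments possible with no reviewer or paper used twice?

A valid assignment of size 7: Morgan→F, Lee→E, Alex→A, Omar→G, Priya→H, Casey→C, Blake→B.
All 7 reviewers are matched, so no larger matching exists.

7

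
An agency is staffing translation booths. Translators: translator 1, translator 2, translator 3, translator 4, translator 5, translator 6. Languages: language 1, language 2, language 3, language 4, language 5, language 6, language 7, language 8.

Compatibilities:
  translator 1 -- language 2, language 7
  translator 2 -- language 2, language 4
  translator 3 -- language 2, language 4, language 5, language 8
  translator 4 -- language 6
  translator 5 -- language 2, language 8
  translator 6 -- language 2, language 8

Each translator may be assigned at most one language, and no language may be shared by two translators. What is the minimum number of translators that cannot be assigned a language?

A valid assignment of size 6: translator 1-language 7, translator 2-language 4, translator 3-language 5, translator 4-language 6, translator 5-language 2, translator 6-language 8.
All 6 translators are matched, so no larger matching exists.
That matches 6 of the 6, leaving 0 unmatched; no matching can do better.

0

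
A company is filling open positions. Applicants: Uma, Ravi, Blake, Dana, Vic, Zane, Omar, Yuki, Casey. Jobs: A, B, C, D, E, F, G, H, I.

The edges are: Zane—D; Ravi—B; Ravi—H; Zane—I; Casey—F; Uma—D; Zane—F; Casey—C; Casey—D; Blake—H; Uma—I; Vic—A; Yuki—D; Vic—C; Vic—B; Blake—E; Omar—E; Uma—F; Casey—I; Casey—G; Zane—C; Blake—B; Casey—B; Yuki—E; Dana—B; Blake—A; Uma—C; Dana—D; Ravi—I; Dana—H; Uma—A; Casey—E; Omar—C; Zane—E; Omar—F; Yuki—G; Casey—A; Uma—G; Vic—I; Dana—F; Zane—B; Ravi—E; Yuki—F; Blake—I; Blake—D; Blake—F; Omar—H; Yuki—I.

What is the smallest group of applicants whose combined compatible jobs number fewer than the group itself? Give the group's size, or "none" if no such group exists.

A matching saturating every applicant exists, for instance Uma→F, Ravi→H, Blake→A, Dana→B, Vic→I, Zane→D, Omar→C, Yuki→E, Casey→G.
By Hall's marriage theorem, this means |N(S)| ≥ |S| for every subset S, so no violating subset exists.

none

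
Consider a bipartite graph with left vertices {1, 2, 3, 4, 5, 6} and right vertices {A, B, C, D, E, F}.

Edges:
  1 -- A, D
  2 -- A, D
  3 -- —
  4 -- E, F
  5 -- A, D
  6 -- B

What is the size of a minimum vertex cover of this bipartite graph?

4

The 4 edges 1–A, 2–D, 4–E, 6–B form a matching, so any vertex cover needs at least 4 vertices (one per matched edge).
Conversely {4, 6, A, D} meets every edge and has exactly 4 vertices, so 4 is optimal.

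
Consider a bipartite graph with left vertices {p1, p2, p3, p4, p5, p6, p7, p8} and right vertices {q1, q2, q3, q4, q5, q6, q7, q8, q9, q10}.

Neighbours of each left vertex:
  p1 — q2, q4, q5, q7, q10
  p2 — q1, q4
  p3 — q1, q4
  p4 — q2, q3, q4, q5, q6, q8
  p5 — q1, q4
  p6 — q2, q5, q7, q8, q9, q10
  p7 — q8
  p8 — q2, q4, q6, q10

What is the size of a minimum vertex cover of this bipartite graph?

A maximum matching has 7 edges (e.g. p1–q7, p2–q1, p3–q4, p4–q3, p6–q9, p7–q8, p8–q6).
By König's theorem the minimum vertex cover has the same size. One such cover is {p1, p4, p6, p7, p8, q1, q4}.

7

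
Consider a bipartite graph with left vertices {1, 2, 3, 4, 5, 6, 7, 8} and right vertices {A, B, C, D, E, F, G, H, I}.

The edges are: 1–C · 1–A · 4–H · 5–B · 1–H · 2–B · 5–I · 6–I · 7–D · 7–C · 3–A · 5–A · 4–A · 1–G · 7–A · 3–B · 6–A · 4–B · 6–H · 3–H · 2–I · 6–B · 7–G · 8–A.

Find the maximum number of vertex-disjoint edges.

6

A valid assignment of size 6: 1–C, 2–B, 3–A, 4–H, 5–I, 7–G.
The set {2, 3, 4, 5, 6, 8} has only 4 neighbours ({A, B, H, I}), so by Hall's theorem at most 6 of the 8 left vertices can be matched.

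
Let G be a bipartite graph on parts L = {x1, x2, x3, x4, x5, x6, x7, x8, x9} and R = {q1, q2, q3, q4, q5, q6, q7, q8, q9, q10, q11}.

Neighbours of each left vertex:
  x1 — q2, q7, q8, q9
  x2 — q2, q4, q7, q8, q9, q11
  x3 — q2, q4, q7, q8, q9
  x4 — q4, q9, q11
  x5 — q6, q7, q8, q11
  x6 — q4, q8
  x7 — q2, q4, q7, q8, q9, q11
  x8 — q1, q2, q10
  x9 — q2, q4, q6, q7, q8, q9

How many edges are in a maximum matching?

For example, pair x1→q2, x2→q7, x3→q4, x4→q11, x5→q6, x6→q8, x7→q9, x8→q10.
The set {x1, x2, x3, x4, x5, x6, x7, x9} has only 7 neighbours ({q11, q2, q4, q6, q7, q8, q9}), so by Hall's theorem at most 8 of the 9 left vertices can be matched.

8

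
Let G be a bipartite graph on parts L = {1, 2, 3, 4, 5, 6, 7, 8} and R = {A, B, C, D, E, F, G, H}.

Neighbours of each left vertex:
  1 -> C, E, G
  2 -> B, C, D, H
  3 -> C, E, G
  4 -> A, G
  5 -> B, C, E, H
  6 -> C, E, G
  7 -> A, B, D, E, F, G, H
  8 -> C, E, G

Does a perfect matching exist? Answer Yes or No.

No

The set {1, 3, 6, 8} has only 3 neighbours ({C, E, G}), so by Hall's theorem at most 7 of the 8 left vertices can be matched.
Hence no matching covers every left vertex.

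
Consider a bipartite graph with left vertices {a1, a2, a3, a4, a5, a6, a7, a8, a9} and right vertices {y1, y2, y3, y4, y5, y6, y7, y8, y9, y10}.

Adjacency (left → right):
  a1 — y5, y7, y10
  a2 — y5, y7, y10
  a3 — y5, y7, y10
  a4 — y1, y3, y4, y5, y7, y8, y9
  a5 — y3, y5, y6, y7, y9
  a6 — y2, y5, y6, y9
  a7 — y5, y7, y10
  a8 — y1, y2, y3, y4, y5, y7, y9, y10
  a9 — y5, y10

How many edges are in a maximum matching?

For example, pair a1-y5, a2-y7, a3-y10, a4-y3, a5-y6, a6-y2, a8-y4.
The set {a1, a2, a3, a7, a9} has only 3 neighbours ({y10, y5, y7}), so by Hall's theorem at most 7 of the 9 left vertices can be matched.

7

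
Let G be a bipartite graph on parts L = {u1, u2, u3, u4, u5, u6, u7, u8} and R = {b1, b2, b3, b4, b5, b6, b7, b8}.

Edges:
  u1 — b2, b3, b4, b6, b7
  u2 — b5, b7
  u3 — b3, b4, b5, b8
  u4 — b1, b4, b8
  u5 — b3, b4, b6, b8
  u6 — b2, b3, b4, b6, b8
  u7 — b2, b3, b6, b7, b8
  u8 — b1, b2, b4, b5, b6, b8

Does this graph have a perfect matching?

Yes

A valid assignment of size 8: u1-b7, u2-b5, u3-b3, u4-b8, u5-b6, u6-b4, u7-b2, u8-b1.
Every left vertex is matched, so this is a perfect matching.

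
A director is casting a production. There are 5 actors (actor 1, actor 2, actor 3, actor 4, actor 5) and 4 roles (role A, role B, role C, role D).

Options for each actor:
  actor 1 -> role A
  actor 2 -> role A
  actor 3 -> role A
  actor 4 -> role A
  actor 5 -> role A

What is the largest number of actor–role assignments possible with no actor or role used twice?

For example, pair actor 1-role A.
The set {actor 1, actor 2, actor 3, actor 4, actor 5} has only 1 neighbour ({role A}), so by Hall's theorem at most 1 of the 5 actors can be matched.

1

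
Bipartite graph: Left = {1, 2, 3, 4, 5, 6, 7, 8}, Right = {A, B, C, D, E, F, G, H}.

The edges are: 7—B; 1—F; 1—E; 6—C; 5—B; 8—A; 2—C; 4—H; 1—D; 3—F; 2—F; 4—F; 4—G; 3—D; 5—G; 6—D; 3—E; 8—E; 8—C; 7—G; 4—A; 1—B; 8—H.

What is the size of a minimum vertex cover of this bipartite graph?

The 8 edges 1–E, 2–F, 3–D, 4–A, 5–G, 6–C, 7–B, 8–H form a matching, so any vertex cover needs at least 8 vertices (one per matched edge).
Conversely {1, 2, 3, 4, 5, 6, 7, 8} meets every edge and has exactly 8 vertices, so 8 is optimal.

8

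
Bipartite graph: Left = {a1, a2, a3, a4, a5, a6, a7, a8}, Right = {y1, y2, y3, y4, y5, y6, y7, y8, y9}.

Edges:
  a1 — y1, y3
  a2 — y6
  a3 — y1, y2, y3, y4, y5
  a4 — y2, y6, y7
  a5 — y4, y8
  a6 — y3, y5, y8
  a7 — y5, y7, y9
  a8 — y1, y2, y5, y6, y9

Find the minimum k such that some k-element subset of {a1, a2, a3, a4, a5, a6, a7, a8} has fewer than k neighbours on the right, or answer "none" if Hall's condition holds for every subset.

A matching saturating every left vertex exists, for instance a1→y1, a2→y6, a3→y4, a4→y2, a5→y8, a6→y3, a7→y7, a8→y9.
By Hall's marriage theorem, this means |N(S)| ≥ |S| for every subset S, so no violating subset exists.

none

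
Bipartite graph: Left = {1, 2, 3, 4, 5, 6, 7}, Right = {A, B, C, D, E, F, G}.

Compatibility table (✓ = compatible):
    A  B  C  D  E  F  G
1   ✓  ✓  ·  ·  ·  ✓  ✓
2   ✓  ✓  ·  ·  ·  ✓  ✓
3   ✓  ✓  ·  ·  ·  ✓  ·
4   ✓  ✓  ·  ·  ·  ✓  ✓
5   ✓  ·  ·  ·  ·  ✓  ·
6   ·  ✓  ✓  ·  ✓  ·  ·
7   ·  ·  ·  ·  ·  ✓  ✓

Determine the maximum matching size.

For example, pair 1–A, 2–G, 3–F, 4–B, 6–E.
The set {1, 2, 3, 4, 5, 7} has only 4 neighbours ({A, B, F, G}), so by Hall's theorem at most 5 of the 7 left vertices can be matched.

5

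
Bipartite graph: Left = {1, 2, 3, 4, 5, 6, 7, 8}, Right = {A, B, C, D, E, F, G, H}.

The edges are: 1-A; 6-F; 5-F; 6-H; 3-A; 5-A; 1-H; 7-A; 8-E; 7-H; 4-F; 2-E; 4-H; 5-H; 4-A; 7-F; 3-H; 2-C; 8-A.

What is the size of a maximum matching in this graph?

For example, pair 1–A, 2–C, 3–H, 4–F, 8–E.
The set {1, 3, 4, 5, 6, 7} has only 3 neighbours ({A, F, H}), so by Hall's theorem at most 5 of the 8 left vertices can be matched.

5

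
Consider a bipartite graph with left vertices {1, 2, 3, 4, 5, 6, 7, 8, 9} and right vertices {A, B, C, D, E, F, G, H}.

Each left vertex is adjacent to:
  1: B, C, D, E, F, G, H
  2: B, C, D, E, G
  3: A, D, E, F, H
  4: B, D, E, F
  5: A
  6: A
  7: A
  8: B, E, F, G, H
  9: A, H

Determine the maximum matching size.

One maximum matching: 1–G, 2–D, 3–E, 4–F, 5–A, 8–B, 9–H.
The set {5, 6, 7} has only 1 neighbour ({A}), so by Hall's theorem at most 7 of the 9 left vertices can be matched.

7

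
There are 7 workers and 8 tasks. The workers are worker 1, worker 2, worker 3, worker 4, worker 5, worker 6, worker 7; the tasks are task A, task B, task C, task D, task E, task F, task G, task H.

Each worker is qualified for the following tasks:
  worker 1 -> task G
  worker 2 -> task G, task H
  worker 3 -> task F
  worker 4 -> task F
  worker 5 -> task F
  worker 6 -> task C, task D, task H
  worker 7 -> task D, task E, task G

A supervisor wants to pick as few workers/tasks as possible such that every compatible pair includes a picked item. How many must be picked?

5

{worker 1, worker 2, worker 6, worker 7, task F} is a vertex cover of size 5: every edge has an endpoint in this set.
No smaller cover exists because worker 1–task G, worker 2–task H, worker 3–task F, worker 6–task D, worker 7–task E is a matching of size 5, and a cover must include an endpoint of each of these disjoint edges (König's theorem).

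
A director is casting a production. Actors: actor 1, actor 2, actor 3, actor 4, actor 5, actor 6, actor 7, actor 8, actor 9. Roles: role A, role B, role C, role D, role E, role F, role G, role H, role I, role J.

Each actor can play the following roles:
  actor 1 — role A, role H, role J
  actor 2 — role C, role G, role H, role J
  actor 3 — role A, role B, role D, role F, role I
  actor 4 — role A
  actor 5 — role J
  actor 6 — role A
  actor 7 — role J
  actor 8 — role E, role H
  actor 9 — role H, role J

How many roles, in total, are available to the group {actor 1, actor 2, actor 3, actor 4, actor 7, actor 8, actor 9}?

10

The union of neighbours of {actor 1, actor 2, actor 3, actor 4, actor 7, actor 8, actor 9} is {role A, role B, role C, role D, role E, role F, role G, role H, role I, role J}, which has 10 elements.
Since |N(S)| = 10 ≥ |S| = 7, Hall's condition holds for this subset.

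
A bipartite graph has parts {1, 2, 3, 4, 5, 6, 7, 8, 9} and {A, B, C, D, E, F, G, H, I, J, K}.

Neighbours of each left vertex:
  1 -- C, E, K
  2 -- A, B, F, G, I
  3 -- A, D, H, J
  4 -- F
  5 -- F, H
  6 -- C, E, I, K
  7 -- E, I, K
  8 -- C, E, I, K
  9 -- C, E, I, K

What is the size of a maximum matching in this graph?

8

For example, pair 1–C, 2–G, 3–J, 4–F, 5–H, 6–I, 7–K, 8–E.
The set {1, 6, 7, 8, 9} has only 4 neighbours ({C, E, I, K}), so by Hall's theorem at most 8 of the 9 left vertices can be matched.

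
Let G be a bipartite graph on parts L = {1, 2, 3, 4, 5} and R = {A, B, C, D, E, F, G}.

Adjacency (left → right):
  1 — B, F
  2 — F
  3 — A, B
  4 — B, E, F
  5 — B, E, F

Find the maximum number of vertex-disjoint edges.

A valid assignment of size 4: 1→B, 2→F, 3→A, 4→E.
The set {1, 2, 4, 5} has only 3 neighbours ({B, E, F}), so by Hall's theorem at most 4 of the 5 left vertices can be matched.

4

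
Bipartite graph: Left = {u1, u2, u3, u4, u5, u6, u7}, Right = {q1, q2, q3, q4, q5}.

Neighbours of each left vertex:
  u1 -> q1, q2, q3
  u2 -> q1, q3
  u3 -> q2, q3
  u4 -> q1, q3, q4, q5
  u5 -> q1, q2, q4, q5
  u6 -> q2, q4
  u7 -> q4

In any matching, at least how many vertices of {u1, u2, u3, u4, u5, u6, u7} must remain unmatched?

2

One maximum matching: u1–q3, u2–q1, u3–q2, u4–q5, u5–q4.
The set {u1, u2, u3, u4, u5, u6, u7} has only 5 neighbours ({q1, q2, q3, q4, q5}), so by Hall's theorem at most 5 of the 7 left vertices can be matched.
That matches 5 of the 7, leaving 2 unmatched; no matching can do better.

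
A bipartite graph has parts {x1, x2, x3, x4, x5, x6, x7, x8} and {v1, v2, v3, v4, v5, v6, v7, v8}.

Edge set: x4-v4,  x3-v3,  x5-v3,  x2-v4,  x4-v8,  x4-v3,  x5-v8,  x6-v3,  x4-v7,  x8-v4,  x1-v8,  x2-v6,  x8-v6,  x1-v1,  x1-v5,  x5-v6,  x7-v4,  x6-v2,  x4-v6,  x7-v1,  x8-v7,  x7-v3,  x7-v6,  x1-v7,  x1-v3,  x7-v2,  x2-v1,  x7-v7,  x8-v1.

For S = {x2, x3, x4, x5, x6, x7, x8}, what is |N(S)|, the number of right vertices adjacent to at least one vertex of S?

7

The union of neighbours of {x2, x3, x4, x5, x6, x7, x8} is {v1, v2, v3, v4, v6, v7, v8}, which has 7 elements.
Since |N(S)| = 7 ≥ |S| = 7, Hall's condition holds for this subset.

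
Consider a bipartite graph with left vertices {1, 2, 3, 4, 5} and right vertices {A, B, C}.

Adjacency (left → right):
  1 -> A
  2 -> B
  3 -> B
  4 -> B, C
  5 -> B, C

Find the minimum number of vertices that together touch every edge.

A maximum matching has 3 edges (e.g. 1–A, 2–B, 4–C).
By König's theorem the minimum vertex cover has the same size. One such cover is {1, B, C}.

3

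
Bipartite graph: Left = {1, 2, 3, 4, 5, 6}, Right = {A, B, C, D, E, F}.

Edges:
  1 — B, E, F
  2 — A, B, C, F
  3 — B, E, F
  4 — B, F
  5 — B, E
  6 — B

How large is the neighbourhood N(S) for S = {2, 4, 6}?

The union of neighbours of {2, 4, 6} is {A, B, C, F}, which has 4 elements.
Since |N(S)| = 4 ≥ |S| = 3, Hall's condition holds for this subset.

4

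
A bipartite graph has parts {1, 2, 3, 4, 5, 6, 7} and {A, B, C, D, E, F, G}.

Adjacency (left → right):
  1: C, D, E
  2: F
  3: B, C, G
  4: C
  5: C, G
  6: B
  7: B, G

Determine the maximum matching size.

One maximum matching: 1–E, 2–F, 3–B, 4–C, 5–G.
The set {3, 4, 5, 6, 7} has only 3 neighbours ({B, C, G}), so by Hall's theorem at most 5 of the 7 left vertices can be matched.

5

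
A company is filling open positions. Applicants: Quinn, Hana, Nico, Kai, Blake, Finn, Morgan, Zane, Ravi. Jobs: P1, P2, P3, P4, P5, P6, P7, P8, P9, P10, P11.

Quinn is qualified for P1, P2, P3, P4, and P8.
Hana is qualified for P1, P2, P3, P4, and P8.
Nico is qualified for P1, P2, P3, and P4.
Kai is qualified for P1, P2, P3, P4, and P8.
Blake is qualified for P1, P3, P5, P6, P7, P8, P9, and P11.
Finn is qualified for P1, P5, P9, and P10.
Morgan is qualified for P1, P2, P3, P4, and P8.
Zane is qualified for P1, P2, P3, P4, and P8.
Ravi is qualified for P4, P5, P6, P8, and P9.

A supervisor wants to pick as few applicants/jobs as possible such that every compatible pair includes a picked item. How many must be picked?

{Blake, Finn, Ravi, P1, P2, P3, P4, P8} is a vertex cover of size 8: every edge has an endpoint in this set.
No smaller cover exists because Quinn–P8, Hana–P2, Nico–P4, Kai–P3, Blake–P11, Finn–P5, Morgan–P1, Ravi–P6 is a matching of size 8, and a cover must include an endpoint of each of these disjoint edges (König's theorem).

8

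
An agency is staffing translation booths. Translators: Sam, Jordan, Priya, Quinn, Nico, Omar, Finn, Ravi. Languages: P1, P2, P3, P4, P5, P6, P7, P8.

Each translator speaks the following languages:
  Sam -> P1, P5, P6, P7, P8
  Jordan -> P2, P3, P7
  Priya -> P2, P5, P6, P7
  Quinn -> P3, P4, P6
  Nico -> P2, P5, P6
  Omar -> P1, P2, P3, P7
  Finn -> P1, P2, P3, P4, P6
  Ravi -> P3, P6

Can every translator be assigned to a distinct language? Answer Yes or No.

One maximum matching: Sam–P8, Jordan–P2, Priya–P7, Quinn–P4, Nico–P5, Omar–P1, Finn–P3, Ravi–P6.
Every translator is matched, so this is a perfect matching.

Yes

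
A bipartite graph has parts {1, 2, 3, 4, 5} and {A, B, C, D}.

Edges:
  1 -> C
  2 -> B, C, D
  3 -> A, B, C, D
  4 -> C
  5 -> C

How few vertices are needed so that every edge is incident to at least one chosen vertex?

A maximum matching has 3 edges (e.g. 1–C, 2–D, 3–B).
By König's theorem the minimum vertex cover has the same size. One such cover is {2, 3, C}.

3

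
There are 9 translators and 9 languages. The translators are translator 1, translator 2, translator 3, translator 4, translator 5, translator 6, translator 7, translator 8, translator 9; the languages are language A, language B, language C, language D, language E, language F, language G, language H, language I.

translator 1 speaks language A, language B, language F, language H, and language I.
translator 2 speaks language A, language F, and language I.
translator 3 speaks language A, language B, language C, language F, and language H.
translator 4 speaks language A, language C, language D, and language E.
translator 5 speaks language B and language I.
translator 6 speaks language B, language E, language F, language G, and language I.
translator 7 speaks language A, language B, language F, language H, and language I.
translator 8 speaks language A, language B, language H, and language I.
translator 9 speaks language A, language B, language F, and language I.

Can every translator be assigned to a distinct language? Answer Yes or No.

No

The set {translator 1, translator 2, translator 5, translator 7, translator 8, translator 9} has only 5 neighbours ({language A, language B, language F, language H, language I}), so by Hall's theorem at most 8 of the 9 translators can be matched.
Hence no matching covers every translator.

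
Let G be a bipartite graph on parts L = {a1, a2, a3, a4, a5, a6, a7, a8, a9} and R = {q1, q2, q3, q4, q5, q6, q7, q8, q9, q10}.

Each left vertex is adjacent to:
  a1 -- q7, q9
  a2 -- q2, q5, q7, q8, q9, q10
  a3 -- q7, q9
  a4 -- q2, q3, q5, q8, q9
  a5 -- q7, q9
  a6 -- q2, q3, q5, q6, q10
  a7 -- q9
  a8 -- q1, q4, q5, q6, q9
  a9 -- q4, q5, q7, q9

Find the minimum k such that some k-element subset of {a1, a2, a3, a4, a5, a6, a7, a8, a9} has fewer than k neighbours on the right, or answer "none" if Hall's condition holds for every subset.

3

Take S = {a1, a3, a5}. Its neighbourhood is {q7, q9}, so |N(S)| = 2 < |S| = 3.
Every subset of size less than 3 has at least as many neighbours as members, so 3 is the minimum.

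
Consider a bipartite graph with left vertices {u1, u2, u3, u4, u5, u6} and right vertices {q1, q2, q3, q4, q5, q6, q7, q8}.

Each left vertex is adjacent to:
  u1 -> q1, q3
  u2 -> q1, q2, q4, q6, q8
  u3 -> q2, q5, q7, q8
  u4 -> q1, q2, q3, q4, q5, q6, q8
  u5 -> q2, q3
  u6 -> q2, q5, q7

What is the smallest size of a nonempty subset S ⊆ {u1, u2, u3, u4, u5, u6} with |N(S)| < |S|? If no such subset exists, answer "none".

A matching saturating every left vertex exists, for instance u1→q1, u2→q6, u3→q8, u4→q4, u5→q3, u6→q2.
By Hall's marriage theorem, this means |N(S)| ≥ |S| for every subset S, so no violating subset exists.

none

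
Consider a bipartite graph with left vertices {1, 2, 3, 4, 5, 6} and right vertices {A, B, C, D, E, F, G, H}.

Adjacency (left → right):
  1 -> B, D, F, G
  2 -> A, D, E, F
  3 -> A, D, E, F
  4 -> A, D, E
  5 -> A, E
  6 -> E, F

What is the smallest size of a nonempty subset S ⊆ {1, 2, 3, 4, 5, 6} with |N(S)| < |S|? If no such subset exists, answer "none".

5

Take S = {2, 3, 4, 5, 6}. Its neighbourhood is {A, D, E, F}, so |N(S)| = 4 < |S| = 5.
Every subset of size less than 5 has at least as many neighbours as members, so 5 is the minimum.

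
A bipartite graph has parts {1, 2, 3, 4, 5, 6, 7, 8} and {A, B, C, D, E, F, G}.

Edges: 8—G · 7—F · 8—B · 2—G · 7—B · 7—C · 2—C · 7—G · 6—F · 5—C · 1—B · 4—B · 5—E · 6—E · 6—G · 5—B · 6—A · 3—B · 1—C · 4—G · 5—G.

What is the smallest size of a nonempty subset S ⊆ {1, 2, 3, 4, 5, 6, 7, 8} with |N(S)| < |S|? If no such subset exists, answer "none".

Take S = {3, 4, 8}. Its neighbourhood is {B, G}, so |N(S)| = 2 < |S| = 3.
Every subset of size less than 3 has at least as many neighbours as members, so 3 is the minimum.

3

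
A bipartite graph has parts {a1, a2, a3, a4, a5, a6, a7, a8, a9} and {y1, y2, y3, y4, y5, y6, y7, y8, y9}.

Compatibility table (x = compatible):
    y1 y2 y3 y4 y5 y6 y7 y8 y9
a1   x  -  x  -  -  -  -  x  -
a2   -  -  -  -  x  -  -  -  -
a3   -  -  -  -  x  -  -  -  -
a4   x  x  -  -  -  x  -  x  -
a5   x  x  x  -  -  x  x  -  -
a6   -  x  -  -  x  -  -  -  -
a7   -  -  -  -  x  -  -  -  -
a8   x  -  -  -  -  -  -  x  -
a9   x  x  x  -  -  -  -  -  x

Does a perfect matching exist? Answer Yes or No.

The set {a2, a3, a7} has only 1 neighbour ({y5}), so by Hall's theorem at most 7 of the 9 left vertices can be matched.
Hence no matching covers every left vertex.

No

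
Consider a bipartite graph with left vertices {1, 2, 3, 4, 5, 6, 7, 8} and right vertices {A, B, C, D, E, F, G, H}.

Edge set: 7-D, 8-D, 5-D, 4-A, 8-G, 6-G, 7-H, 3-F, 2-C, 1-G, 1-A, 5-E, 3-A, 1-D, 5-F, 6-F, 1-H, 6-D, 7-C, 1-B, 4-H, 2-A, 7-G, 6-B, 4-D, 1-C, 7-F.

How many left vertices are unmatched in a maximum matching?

0

A valid assignment of size 8: 1–A, 2–C, 3–F, 4–D, 5–E, 6–B, 7–H, 8–G.
All 8 left vertices are matched, so no larger matching exists.
That matches 8 of the 8, leaving 0 unmatched; no matching can do better.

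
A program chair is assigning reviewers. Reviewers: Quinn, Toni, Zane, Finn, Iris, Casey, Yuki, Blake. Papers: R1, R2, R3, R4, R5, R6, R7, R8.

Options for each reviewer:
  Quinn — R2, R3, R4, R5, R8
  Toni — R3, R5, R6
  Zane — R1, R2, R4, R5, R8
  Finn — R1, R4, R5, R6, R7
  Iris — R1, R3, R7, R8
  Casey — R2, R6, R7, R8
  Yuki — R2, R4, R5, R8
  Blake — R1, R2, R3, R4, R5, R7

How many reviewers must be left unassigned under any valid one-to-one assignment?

For example, pair Quinn–R2, Toni–R5, Zane–R4, Finn–R6, Iris–R1, Casey–R7, Yuki–R8, Blake–R3.
This saturates every reviewer, so 8 is the maximum.
That matches 8 of the 8, leaving 0 unmatched; no matching can do better.

0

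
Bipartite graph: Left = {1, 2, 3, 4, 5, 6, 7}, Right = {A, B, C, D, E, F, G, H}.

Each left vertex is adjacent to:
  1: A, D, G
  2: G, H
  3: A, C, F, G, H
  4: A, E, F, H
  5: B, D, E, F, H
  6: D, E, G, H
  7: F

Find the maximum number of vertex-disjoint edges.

For example, pair 1–A, 2–G, 3–C, 4–H, 5–E, 6–D, 7–F.
All 7 left vertices are matched, so no larger matching exists.

7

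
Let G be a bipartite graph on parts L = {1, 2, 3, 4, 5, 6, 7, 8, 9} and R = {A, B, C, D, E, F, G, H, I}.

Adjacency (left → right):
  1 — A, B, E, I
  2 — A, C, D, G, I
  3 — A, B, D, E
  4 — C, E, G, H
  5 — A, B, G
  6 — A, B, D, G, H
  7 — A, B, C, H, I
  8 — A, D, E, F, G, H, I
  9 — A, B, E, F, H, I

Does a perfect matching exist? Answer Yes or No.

Yes

For example, pair 1→I, 2→G, 3→E, 4→C, 5→B, 6→D, 7→H, 8→F, 9→A.
Every left vertex is matched, so this is a perfect matching.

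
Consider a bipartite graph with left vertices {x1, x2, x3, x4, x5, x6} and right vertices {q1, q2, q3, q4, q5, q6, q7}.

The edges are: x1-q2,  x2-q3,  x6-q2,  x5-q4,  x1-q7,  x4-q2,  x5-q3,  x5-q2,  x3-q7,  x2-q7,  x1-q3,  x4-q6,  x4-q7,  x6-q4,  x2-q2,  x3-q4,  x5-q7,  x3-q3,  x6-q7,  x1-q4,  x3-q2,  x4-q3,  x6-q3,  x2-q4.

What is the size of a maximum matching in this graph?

One maximum matching: x1→q3, x2→q4, x3→q7, x4→q6, x5→q2.
The set {x1, x2, x3, x5, x6} has only 4 neighbours ({q2, q3, q4, q7}), so by Hall's theorem at most 5 of the 6 left vertices can be matched.

5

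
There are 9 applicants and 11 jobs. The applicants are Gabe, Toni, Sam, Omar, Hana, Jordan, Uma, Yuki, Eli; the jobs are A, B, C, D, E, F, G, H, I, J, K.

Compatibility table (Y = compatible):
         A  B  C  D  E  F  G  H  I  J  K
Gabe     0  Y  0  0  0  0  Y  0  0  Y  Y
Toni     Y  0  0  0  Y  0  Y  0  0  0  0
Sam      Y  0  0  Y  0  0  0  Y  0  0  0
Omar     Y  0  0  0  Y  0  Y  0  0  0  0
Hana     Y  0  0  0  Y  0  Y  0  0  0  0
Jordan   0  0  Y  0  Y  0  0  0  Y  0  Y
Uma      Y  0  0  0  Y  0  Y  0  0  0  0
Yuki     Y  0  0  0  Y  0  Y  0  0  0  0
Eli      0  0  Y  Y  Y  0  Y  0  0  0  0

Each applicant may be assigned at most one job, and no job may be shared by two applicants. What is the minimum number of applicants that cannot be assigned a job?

One maximum matching: Gabe-B, Toni-A, Sam-D, Omar-G, Hana-E, Jordan-K, Eli-C.
The set {Toni, Omar, Hana, Uma, Yuki} has only 3 neighbours ({A, E, G}), so by Hall's theorem at most 7 of the 9 applicants can be matched.
That matches 7 of the 9, leaving 2 unmatched; no matching can do better.

2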